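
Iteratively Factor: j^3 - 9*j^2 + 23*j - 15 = (j - 3)*(j^2 - 6*j + 5) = (j - 5)*(j - 3)*(j - 1)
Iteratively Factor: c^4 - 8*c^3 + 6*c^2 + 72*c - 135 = (c + 3)*(c^3 - 11*c^2 + 39*c - 45) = (c - 5)*(c + 3)*(c^2 - 6*c + 9) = (c - 5)*(c - 3)*(c + 3)*(c - 3)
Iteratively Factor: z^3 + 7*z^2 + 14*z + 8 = (z + 2)*(z^2 + 5*z + 4) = (z + 2)*(z + 4)*(z + 1)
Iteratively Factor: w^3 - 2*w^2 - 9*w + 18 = (w - 3)*(w^2 + w - 6) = (w - 3)*(w - 2)*(w + 3)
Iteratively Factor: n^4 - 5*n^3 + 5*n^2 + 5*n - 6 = (n - 3)*(n^3 - 2*n^2 - n + 2) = (n - 3)*(n - 2)*(n^2 - 1) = (n - 3)*(n - 2)*(n - 1)*(n + 1)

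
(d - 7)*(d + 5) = d^2 - 2*d - 35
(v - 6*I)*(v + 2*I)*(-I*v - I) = -I*v^3 - 4*v^2 - I*v^2 - 4*v - 12*I*v - 12*I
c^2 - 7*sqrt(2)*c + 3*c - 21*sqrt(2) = (c + 3)*(c - 7*sqrt(2))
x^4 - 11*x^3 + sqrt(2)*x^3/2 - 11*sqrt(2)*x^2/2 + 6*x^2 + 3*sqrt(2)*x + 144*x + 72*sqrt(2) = (x - 8)*(x - 6)*(x + 3)*(x + sqrt(2)/2)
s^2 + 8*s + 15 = (s + 3)*(s + 5)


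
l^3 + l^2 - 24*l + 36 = (l - 3)*(l - 2)*(l + 6)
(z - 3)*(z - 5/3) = z^2 - 14*z/3 + 5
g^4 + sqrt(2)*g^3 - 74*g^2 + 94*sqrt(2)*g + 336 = (g - 4*sqrt(2))*(g - 3*sqrt(2))*(g + sqrt(2))*(g + 7*sqrt(2))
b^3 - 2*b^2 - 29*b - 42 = (b - 7)*(b + 2)*(b + 3)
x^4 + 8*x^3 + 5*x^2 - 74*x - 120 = (x - 3)*(x + 2)*(x + 4)*(x + 5)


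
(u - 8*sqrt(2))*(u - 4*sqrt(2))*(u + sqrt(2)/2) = u^3 - 23*sqrt(2)*u^2/2 + 52*u + 32*sqrt(2)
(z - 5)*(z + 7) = z^2 + 2*z - 35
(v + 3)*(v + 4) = v^2 + 7*v + 12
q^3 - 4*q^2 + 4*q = q*(q - 2)^2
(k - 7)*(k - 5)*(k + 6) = k^3 - 6*k^2 - 37*k + 210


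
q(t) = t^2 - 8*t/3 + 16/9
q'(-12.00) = -26.67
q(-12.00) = 177.78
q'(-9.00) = -20.67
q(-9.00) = 106.78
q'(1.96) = 1.25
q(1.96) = 0.39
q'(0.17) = -2.33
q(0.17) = 1.35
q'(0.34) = -1.99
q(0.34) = 0.99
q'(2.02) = 1.37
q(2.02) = 0.47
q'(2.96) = 3.25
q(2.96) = 2.65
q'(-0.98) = -4.63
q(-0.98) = 5.35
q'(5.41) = 8.15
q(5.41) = 16.62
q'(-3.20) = -9.07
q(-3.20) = 20.55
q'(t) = 2*t - 8/3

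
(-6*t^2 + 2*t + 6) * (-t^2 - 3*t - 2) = 6*t^4 + 16*t^3 - 22*t - 12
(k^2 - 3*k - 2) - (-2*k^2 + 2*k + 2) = 3*k^2 - 5*k - 4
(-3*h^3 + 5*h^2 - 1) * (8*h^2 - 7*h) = -24*h^5 + 61*h^4 - 35*h^3 - 8*h^2 + 7*h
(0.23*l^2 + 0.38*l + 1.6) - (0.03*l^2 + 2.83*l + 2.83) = 0.2*l^2 - 2.45*l - 1.23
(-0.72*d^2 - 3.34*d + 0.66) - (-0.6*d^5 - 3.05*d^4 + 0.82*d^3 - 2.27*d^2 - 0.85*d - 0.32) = 0.6*d^5 + 3.05*d^4 - 0.82*d^3 + 1.55*d^2 - 2.49*d + 0.98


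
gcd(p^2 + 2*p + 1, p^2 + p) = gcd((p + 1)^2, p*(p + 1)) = p + 1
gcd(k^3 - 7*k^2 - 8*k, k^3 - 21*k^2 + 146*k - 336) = k - 8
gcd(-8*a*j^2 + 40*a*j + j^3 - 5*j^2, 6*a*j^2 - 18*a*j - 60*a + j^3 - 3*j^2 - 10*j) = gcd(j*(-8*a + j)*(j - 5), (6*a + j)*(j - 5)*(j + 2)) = j - 5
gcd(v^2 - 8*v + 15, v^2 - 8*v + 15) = v^2 - 8*v + 15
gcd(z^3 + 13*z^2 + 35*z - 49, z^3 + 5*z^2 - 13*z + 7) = z^2 + 6*z - 7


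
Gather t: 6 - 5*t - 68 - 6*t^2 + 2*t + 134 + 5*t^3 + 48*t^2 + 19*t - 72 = 5*t^3 + 42*t^2 + 16*t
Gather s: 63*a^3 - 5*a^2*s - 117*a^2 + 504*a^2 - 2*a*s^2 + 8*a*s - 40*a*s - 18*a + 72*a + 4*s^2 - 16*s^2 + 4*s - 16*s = 63*a^3 + 387*a^2 + 54*a + s^2*(-2*a - 12) + s*(-5*a^2 - 32*a - 12)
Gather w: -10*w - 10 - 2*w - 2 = -12*w - 12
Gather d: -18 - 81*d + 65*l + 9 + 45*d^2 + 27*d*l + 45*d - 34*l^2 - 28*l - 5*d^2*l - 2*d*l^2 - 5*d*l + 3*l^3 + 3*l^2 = d^2*(45 - 5*l) + d*(-2*l^2 + 22*l - 36) + 3*l^3 - 31*l^2 + 37*l - 9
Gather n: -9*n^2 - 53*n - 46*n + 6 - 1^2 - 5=-9*n^2 - 99*n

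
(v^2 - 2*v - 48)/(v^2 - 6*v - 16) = (v + 6)/(v + 2)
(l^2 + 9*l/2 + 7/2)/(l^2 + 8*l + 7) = (l + 7/2)/(l + 7)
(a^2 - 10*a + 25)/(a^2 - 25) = (a - 5)/(a + 5)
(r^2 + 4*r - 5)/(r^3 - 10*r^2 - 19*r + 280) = (r - 1)/(r^2 - 15*r + 56)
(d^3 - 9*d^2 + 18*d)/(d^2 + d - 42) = d*(d - 3)/(d + 7)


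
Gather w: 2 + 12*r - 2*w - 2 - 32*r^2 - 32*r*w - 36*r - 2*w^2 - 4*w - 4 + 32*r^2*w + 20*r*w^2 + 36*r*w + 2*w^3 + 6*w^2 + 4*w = -32*r^2 - 24*r + 2*w^3 + w^2*(20*r + 4) + w*(32*r^2 + 4*r - 2) - 4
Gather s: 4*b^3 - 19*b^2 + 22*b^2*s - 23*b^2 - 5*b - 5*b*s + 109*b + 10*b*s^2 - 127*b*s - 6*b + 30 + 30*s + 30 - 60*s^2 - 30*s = 4*b^3 - 42*b^2 + 98*b + s^2*(10*b - 60) + s*(22*b^2 - 132*b) + 60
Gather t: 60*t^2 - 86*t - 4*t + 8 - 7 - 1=60*t^2 - 90*t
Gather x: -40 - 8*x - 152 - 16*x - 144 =-24*x - 336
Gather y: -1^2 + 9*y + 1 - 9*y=0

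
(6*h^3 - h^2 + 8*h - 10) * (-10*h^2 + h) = -60*h^5 + 16*h^4 - 81*h^3 + 108*h^2 - 10*h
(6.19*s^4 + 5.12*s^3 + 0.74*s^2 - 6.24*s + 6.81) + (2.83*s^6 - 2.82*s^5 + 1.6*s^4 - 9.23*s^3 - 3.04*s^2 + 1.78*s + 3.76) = 2.83*s^6 - 2.82*s^5 + 7.79*s^4 - 4.11*s^3 - 2.3*s^2 - 4.46*s + 10.57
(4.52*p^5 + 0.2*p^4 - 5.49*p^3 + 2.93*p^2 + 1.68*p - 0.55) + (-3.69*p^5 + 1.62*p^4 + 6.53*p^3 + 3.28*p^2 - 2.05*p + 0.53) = 0.83*p^5 + 1.82*p^4 + 1.04*p^3 + 6.21*p^2 - 0.37*p - 0.02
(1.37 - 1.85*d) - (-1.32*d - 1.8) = 3.17 - 0.53*d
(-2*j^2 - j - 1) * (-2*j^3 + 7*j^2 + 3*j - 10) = 4*j^5 - 12*j^4 - 11*j^3 + 10*j^2 + 7*j + 10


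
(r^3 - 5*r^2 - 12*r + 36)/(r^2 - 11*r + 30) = (r^2 + r - 6)/(r - 5)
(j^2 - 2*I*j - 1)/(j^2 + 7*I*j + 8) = (j - I)/(j + 8*I)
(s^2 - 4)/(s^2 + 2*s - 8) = (s + 2)/(s + 4)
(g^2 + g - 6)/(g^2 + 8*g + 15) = (g - 2)/(g + 5)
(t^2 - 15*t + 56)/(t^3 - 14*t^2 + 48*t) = (t - 7)/(t*(t - 6))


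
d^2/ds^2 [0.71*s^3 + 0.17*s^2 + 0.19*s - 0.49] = 4.26*s + 0.34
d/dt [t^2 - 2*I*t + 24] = 2*t - 2*I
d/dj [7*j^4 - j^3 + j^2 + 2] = j*(28*j^2 - 3*j + 2)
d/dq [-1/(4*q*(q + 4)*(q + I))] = (q*(q + 4) + q*(q + I) + (q + 4)*(q + I))/(4*q^2*(q + 4)^2*(q + I)^2)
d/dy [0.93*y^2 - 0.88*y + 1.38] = 1.86*y - 0.88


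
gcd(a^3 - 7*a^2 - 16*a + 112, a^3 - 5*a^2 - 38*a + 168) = a^2 - 11*a + 28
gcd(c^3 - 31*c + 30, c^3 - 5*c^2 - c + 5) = c^2 - 6*c + 5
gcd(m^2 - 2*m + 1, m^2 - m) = m - 1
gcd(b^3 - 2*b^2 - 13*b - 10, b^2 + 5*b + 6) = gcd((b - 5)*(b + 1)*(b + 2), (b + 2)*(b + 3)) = b + 2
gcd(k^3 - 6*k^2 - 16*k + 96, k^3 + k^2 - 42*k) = k - 6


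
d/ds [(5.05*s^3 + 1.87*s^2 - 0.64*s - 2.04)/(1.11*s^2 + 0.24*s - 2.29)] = (5.6055*s^4 + 2.424*s^3 - 33.5343*s^2 - 4.0358*s + 1.9552)/(1.2321*s^4 + 0.5328*s^3 - 5.0262*s^2 - 1.0992*s + 5.2441)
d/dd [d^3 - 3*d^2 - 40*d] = 3*d^2 - 6*d - 40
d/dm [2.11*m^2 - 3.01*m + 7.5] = 4.22*m - 3.01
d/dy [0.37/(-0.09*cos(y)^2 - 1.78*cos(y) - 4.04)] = -(0.0666*cos(y) + 0.6586)*sin(y)/(0.09*cos(y)^2 + 1.78*cos(y) + 4.04)^2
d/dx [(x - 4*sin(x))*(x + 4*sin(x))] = 2*x - 16*sin(2*x)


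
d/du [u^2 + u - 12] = 2*u + 1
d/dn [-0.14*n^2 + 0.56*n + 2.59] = 0.56 - 0.28*n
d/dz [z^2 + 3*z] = 2*z + 3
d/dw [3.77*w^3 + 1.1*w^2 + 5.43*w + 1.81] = 11.31*w^2 + 2.2*w + 5.43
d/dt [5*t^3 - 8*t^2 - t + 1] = 15*t^2 - 16*t - 1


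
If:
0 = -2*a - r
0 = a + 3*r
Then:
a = 0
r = 0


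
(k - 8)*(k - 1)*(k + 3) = k^3 - 6*k^2 - 19*k + 24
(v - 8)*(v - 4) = v^2 - 12*v + 32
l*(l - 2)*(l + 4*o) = l^3 + 4*l^2*o - 2*l^2 - 8*l*o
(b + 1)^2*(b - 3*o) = b^3 - 3*b^2*o + 2*b^2 - 6*b*o + b - 3*o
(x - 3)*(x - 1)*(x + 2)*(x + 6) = x^4 + 4*x^3 - 17*x^2 - 24*x + 36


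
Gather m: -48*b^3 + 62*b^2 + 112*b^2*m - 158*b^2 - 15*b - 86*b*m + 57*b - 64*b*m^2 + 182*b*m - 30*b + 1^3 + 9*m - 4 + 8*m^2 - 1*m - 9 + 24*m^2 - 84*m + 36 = -48*b^3 - 96*b^2 + 12*b + m^2*(32 - 64*b) + m*(112*b^2 + 96*b - 76) + 24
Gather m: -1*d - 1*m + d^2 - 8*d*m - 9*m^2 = d^2 - d - 9*m^2 + m*(-8*d - 1)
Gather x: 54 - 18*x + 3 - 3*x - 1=56 - 21*x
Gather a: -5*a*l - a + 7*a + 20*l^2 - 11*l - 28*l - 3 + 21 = a*(6 - 5*l) + 20*l^2 - 39*l + 18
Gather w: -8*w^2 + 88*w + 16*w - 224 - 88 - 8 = -8*w^2 + 104*w - 320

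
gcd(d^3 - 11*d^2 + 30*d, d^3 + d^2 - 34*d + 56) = 1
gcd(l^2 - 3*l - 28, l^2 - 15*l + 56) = l - 7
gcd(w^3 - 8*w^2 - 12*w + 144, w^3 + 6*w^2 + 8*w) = w + 4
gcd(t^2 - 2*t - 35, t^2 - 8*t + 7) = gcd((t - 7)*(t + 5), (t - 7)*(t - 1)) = t - 7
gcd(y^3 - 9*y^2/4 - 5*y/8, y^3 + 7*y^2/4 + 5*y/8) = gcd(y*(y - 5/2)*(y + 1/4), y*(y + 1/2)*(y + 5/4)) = y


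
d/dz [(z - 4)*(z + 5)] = 2*z + 1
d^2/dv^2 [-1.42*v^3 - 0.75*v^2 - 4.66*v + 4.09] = -8.52*v - 1.5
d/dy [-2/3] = 0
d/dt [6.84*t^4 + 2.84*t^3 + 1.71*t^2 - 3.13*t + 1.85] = 27.36*t^3 + 8.52*t^2 + 3.42*t - 3.13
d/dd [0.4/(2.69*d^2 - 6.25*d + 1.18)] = (2.5 - 2.152*d)/(2.69*d^2 - 6.25*d + 1.18)^2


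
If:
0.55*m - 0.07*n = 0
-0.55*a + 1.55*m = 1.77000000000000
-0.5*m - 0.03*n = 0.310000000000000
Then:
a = -4.41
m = -0.42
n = -3.31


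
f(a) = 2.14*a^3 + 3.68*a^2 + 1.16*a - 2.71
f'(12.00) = 1013.96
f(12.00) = 4239.05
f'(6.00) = 276.44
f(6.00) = 598.97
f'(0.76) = 10.46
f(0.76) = 1.24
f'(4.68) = 176.22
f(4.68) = 302.68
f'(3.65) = 113.55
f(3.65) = 154.61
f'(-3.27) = 45.74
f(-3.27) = -41.98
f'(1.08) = 16.60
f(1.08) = 5.53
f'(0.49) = 6.31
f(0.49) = -1.01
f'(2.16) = 47.01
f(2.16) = 38.53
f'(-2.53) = 23.63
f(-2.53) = -16.75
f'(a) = 6.42*a^2 + 7.36*a + 1.16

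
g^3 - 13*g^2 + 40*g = g*(g - 8)*(g - 5)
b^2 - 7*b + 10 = (b - 5)*(b - 2)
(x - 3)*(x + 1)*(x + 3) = x^3 + x^2 - 9*x - 9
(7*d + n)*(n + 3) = 7*d*n + 21*d + n^2 + 3*n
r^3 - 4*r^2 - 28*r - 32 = (r - 8)*(r + 2)^2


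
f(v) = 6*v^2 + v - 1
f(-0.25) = -0.88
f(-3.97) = 89.60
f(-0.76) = 1.71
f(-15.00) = 1334.00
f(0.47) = 0.80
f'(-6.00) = -71.00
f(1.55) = 14.96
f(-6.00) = 209.00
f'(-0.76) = -8.12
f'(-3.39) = -39.68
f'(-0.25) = -2.00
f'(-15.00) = -179.00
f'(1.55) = 19.60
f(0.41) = 0.42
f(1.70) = 18.04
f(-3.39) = 64.56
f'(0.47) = 6.64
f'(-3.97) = -46.64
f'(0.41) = 5.92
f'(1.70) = 21.40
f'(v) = 12*v + 1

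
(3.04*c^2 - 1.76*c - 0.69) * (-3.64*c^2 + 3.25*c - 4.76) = -11.0656*c^4 + 16.2864*c^3 - 17.6788*c^2 + 6.1351*c + 3.2844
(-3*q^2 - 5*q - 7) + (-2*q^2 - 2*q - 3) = -5*q^2 - 7*q - 10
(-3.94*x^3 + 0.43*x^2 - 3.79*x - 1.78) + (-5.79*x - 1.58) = -3.94*x^3 + 0.43*x^2 - 9.58*x - 3.36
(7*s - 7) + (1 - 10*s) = -3*s - 6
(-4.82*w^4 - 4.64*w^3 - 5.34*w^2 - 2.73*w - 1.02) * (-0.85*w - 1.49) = 4.097*w^5 + 11.1258*w^4 + 11.4526*w^3 + 10.2771*w^2 + 4.9347*w + 1.5198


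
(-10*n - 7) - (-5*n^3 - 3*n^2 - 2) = 5*n^3 + 3*n^2 - 10*n - 5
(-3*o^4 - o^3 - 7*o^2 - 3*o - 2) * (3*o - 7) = -9*o^5 + 18*o^4 - 14*o^3 + 40*o^2 + 15*o + 14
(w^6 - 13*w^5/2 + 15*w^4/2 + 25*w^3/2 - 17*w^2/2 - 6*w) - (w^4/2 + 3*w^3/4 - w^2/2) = w^6 - 13*w^5/2 + 7*w^4 + 47*w^3/4 - 8*w^2 - 6*w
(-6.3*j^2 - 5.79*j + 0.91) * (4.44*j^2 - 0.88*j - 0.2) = -27.972*j^4 - 20.1636*j^3 + 10.3956*j^2 + 0.3572*j - 0.182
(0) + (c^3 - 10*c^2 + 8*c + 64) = c^3 - 10*c^2 + 8*c + 64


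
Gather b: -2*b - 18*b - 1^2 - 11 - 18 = -20*b - 30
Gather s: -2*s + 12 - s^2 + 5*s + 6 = -s^2 + 3*s + 18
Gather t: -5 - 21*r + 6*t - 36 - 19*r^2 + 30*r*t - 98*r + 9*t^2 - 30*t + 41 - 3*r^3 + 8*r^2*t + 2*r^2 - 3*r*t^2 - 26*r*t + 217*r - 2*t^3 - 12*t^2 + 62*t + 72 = -3*r^3 - 17*r^2 + 98*r - 2*t^3 + t^2*(-3*r - 3) + t*(8*r^2 + 4*r + 38) + 72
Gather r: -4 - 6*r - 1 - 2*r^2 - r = -2*r^2 - 7*r - 5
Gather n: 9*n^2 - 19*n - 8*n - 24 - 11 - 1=9*n^2 - 27*n - 36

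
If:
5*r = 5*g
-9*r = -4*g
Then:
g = 0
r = 0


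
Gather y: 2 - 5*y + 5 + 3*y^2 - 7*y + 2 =3*y^2 - 12*y + 9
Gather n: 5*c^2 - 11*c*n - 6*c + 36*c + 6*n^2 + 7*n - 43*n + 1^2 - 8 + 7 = 5*c^2 + 30*c + 6*n^2 + n*(-11*c - 36)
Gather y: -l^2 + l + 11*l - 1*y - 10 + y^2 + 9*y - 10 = -l^2 + 12*l + y^2 + 8*y - 20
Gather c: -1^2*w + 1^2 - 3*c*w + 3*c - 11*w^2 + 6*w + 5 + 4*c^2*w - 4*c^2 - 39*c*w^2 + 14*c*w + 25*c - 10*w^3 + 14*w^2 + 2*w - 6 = c^2*(4*w - 4) + c*(-39*w^2 + 11*w + 28) - 10*w^3 + 3*w^2 + 7*w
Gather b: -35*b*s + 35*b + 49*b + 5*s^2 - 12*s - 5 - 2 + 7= b*(84 - 35*s) + 5*s^2 - 12*s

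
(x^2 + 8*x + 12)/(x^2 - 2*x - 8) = (x + 6)/(x - 4)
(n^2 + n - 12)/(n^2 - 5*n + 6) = (n + 4)/(n - 2)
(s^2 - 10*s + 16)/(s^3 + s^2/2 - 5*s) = 2*(s - 8)/(s*(2*s + 5))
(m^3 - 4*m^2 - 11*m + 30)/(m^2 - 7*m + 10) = m + 3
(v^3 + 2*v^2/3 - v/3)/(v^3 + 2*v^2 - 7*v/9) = 3*(v + 1)/(3*v + 7)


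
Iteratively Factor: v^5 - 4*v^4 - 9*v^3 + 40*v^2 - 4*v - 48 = (v + 1)*(v^4 - 5*v^3 - 4*v^2 + 44*v - 48) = (v + 1)*(v + 3)*(v^3 - 8*v^2 + 20*v - 16) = (v - 2)*(v + 1)*(v + 3)*(v^2 - 6*v + 8) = (v - 4)*(v - 2)*(v + 1)*(v + 3)*(v - 2)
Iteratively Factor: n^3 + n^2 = (n + 1)*(n^2) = n*(n + 1)*(n)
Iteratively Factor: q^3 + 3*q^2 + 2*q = (q + 1)*(q^2 + 2*q) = q*(q + 1)*(q + 2)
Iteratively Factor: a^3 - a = (a - 1)*(a^2 + a) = (a - 1)*(a + 1)*(a)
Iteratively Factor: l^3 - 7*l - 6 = (l + 2)*(l^2 - 2*l - 3) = (l - 3)*(l + 2)*(l + 1)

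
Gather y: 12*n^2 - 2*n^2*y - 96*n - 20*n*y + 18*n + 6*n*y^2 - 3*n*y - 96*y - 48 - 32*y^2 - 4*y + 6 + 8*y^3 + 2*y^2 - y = 12*n^2 - 78*n + 8*y^3 + y^2*(6*n - 30) + y*(-2*n^2 - 23*n - 101) - 42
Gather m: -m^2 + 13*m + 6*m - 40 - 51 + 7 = -m^2 + 19*m - 84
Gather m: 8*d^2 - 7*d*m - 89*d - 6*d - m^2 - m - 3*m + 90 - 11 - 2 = 8*d^2 - 95*d - m^2 + m*(-7*d - 4) + 77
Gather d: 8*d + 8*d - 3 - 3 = 16*d - 6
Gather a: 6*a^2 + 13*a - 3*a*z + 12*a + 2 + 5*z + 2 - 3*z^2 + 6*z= 6*a^2 + a*(25 - 3*z) - 3*z^2 + 11*z + 4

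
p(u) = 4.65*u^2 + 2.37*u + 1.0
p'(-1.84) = -14.74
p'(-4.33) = -37.90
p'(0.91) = 10.83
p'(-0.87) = -5.72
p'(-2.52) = -21.07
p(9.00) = 398.98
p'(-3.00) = -25.53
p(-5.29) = 118.59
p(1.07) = 8.86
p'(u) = 9.3*u + 2.37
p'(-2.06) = -16.79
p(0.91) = 7.01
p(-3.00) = 35.74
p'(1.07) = 12.32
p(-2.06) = 15.85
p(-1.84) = 12.38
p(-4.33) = 77.92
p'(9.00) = 86.07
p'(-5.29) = -46.83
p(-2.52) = 24.56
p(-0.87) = 2.46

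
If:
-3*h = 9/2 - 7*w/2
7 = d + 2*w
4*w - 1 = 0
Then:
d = 13/2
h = -29/24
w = 1/4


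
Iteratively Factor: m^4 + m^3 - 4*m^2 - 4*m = (m + 1)*(m^3 - 4*m) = m*(m + 1)*(m^2 - 4) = m*(m + 1)*(m + 2)*(m - 2)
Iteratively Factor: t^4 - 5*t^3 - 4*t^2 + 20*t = (t + 2)*(t^3 - 7*t^2 + 10*t) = (t - 2)*(t + 2)*(t^2 - 5*t) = (t - 5)*(t - 2)*(t + 2)*(t)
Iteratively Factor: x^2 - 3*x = (x - 3)*(x)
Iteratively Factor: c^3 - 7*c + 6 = (c - 2)*(c^2 + 2*c - 3) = (c - 2)*(c - 1)*(c + 3)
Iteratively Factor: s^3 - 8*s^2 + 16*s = (s - 4)*(s^2 - 4*s) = s*(s - 4)*(s - 4)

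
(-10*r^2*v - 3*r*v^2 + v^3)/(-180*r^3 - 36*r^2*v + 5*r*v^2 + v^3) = v*(10*r^2 + 3*r*v - v^2)/(180*r^3 + 36*r^2*v - 5*r*v^2 - v^3)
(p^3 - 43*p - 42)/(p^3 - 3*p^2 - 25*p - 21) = (p + 6)/(p + 3)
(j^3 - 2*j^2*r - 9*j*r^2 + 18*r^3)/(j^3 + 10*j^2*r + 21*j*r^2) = (j^2 - 5*j*r + 6*r^2)/(j*(j + 7*r))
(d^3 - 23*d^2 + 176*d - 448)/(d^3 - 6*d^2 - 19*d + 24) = (d^2 - 15*d + 56)/(d^2 + 2*d - 3)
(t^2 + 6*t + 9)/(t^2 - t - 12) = (t + 3)/(t - 4)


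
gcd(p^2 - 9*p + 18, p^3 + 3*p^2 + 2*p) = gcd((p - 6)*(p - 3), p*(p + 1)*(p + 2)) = 1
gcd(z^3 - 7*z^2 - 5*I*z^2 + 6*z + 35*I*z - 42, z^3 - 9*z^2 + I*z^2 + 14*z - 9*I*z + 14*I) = z^2 + z*(-7 + I) - 7*I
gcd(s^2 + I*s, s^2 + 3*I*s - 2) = s + I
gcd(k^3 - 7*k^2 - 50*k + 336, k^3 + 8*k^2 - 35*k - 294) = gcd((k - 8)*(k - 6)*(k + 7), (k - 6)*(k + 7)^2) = k^2 + k - 42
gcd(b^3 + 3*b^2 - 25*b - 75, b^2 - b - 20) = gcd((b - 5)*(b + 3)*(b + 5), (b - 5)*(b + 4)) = b - 5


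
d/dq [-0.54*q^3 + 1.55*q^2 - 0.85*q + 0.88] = -1.62*q^2 + 3.1*q - 0.85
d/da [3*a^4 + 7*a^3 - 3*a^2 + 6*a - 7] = 12*a^3 + 21*a^2 - 6*a + 6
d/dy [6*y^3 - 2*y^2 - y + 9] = 18*y^2 - 4*y - 1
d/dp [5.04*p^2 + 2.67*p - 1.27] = 10.08*p + 2.67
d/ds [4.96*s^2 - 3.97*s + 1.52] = 9.92*s - 3.97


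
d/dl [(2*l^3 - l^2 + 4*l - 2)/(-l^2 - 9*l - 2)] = (-2*l^4 - 36*l^3 + l^2 - 26)/(l^4 + 18*l^3 + 85*l^2 + 36*l + 4)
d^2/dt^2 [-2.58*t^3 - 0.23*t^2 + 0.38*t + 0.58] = -15.48*t - 0.46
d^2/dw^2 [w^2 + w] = 2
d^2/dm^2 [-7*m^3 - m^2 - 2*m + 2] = -42*m - 2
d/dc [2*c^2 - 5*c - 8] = 4*c - 5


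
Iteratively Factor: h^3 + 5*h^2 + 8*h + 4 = (h + 2)*(h^2 + 3*h + 2) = (h + 1)*(h + 2)*(h + 2)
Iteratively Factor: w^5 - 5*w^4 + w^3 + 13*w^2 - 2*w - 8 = (w - 4)*(w^4 - w^3 - 3*w^2 + w + 2) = (w - 4)*(w + 1)*(w^3 - 2*w^2 - w + 2) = (w - 4)*(w + 1)^2*(w^2 - 3*w + 2) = (w - 4)*(w - 1)*(w + 1)^2*(w - 2)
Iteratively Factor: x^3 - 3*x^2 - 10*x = (x - 5)*(x^2 + 2*x) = x*(x - 5)*(x + 2)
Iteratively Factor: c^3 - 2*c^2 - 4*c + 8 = (c - 2)*(c^2 - 4) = (c - 2)*(c + 2)*(c - 2)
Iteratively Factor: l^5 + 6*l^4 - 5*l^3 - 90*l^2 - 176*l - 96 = (l + 3)*(l^4 + 3*l^3 - 14*l^2 - 48*l - 32) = (l - 4)*(l + 3)*(l^3 + 7*l^2 + 14*l + 8) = (l - 4)*(l + 2)*(l + 3)*(l^2 + 5*l + 4) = (l - 4)*(l + 1)*(l + 2)*(l + 3)*(l + 4)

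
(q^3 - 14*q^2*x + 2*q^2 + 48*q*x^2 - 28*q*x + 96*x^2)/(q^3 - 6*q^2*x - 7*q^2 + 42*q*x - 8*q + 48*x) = (q^2 - 8*q*x + 2*q - 16*x)/(q^2 - 7*q - 8)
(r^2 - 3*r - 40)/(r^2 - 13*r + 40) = (r + 5)/(r - 5)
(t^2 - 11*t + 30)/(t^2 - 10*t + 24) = (t - 5)/(t - 4)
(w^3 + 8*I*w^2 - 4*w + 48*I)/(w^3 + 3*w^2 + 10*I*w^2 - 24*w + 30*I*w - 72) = (w - 2*I)/(w + 3)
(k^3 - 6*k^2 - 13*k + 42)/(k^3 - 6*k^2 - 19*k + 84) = (k^2 + k - 6)/(k^2 + k - 12)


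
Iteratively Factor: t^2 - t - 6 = (t - 3)*(t + 2)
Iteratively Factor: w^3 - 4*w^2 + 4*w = (w)*(w^2 - 4*w + 4) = w*(w - 2)*(w - 2)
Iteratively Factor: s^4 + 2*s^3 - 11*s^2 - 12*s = (s - 3)*(s^3 + 5*s^2 + 4*s) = (s - 3)*(s + 4)*(s^2 + s) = (s - 3)*(s + 1)*(s + 4)*(s)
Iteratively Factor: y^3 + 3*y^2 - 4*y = (y - 1)*(y^2 + 4*y) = y*(y - 1)*(y + 4)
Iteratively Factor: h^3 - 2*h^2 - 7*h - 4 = (h + 1)*(h^2 - 3*h - 4) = (h + 1)^2*(h - 4)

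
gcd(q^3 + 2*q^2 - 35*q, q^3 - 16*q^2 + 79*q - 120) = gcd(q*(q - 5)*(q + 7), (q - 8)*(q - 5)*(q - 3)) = q - 5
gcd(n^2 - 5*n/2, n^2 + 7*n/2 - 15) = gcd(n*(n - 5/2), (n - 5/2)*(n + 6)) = n - 5/2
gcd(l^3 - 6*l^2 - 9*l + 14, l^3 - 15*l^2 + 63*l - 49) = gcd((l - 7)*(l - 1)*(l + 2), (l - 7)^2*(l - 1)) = l^2 - 8*l + 7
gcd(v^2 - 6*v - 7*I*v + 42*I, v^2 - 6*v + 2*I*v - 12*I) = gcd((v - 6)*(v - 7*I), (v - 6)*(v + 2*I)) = v - 6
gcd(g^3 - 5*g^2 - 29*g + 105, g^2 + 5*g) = g + 5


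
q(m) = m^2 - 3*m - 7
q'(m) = 2*m - 3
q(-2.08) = 3.57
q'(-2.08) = -7.16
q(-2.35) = 5.57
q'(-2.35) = -7.70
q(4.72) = 1.12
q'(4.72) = 6.44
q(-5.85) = 44.77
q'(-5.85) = -14.70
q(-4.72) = 29.44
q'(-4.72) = -12.44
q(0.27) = -7.74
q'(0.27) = -2.46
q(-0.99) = -3.05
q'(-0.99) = -4.98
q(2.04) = -8.96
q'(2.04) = 1.08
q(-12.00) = 173.00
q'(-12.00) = -27.00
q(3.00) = -7.00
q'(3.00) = 3.00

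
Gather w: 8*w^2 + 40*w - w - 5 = 8*w^2 + 39*w - 5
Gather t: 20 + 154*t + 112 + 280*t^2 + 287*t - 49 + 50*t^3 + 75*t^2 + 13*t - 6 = 50*t^3 + 355*t^2 + 454*t + 77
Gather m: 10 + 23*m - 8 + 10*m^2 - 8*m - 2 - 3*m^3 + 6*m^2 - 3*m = -3*m^3 + 16*m^2 + 12*m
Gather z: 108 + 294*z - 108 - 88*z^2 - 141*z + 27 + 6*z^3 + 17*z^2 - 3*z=6*z^3 - 71*z^2 + 150*z + 27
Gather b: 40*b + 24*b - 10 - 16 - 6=64*b - 32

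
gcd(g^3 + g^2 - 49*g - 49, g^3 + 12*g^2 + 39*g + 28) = g^2 + 8*g + 7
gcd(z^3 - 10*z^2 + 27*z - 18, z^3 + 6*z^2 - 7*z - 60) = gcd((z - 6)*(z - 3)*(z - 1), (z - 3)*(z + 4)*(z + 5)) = z - 3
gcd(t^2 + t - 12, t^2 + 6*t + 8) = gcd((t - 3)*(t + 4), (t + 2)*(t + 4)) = t + 4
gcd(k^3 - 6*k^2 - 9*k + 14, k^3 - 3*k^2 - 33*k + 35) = k^2 - 8*k + 7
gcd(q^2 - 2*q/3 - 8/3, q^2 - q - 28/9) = q + 4/3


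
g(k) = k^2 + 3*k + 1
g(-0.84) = -0.81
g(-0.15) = 0.57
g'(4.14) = 11.28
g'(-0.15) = 2.70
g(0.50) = 2.75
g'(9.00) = 21.00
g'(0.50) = 4.00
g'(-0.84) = 1.32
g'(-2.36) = -1.72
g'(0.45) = 3.90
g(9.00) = 109.00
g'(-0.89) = 1.22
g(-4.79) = 9.57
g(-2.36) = -0.51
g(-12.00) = 109.00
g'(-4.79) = -6.58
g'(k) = 2*k + 3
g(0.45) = 2.55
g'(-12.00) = -21.00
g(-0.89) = -0.88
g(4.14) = 30.56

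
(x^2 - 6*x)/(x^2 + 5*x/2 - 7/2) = 2*x*(x - 6)/(2*x^2 + 5*x - 7)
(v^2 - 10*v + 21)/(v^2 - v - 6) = (v - 7)/(v + 2)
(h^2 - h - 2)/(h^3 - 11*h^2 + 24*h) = (h^2 - h - 2)/(h*(h^2 - 11*h + 24))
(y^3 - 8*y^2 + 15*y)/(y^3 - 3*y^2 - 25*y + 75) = y/(y + 5)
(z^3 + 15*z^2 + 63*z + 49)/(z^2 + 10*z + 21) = (z^2 + 8*z + 7)/(z + 3)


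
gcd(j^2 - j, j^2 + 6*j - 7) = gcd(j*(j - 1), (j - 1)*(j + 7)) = j - 1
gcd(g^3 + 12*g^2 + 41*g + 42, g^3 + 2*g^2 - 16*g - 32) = g + 2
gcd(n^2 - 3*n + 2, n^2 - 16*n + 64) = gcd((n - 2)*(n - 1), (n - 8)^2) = 1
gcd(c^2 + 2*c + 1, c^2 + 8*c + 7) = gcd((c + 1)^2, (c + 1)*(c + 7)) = c + 1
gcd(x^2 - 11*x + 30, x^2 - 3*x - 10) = x - 5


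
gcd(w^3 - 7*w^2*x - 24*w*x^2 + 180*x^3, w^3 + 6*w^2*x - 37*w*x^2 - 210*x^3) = -w^2 + w*x + 30*x^2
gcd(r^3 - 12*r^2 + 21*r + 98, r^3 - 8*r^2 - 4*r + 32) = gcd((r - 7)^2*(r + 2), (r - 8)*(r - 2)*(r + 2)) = r + 2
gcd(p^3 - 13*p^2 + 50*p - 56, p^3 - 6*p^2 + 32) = p - 4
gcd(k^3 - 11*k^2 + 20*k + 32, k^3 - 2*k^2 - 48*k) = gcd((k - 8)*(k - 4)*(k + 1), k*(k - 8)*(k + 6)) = k - 8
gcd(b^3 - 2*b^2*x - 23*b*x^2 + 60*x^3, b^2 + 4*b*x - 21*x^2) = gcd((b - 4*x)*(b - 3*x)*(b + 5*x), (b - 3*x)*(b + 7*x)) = -b + 3*x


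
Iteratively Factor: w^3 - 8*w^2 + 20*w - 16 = (w - 2)*(w^2 - 6*w + 8) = (w - 4)*(w - 2)*(w - 2)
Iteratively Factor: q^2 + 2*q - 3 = (q + 3)*(q - 1)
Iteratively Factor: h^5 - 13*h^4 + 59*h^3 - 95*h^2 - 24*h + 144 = (h - 3)*(h^4 - 10*h^3 + 29*h^2 - 8*h - 48) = (h - 3)*(h + 1)*(h^3 - 11*h^2 + 40*h - 48) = (h - 3)^2*(h + 1)*(h^2 - 8*h + 16) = (h - 4)*(h - 3)^2*(h + 1)*(h - 4)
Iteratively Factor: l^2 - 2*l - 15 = (l - 5)*(l + 3)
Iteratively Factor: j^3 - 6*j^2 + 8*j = (j - 4)*(j^2 - 2*j) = j*(j - 4)*(j - 2)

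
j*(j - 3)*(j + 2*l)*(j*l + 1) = j^4*l + 2*j^3*l^2 - 3*j^3*l + j^3 - 6*j^2*l^2 + 2*j^2*l - 3*j^2 - 6*j*l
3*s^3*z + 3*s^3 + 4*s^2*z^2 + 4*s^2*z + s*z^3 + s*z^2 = (s + z)*(3*s + z)*(s*z + s)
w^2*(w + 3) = w^3 + 3*w^2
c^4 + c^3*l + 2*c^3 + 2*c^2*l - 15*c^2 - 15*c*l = c*(c - 3)*(c + 5)*(c + l)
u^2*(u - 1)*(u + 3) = u^4 + 2*u^3 - 3*u^2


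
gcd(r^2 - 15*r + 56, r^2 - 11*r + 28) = r - 7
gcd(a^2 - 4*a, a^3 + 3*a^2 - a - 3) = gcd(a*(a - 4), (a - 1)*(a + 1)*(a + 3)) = 1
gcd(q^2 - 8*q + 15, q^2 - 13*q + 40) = q - 5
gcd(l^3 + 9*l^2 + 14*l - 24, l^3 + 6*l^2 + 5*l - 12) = l^2 + 3*l - 4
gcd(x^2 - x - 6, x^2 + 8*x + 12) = x + 2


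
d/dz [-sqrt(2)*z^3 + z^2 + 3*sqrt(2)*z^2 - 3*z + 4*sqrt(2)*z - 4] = -3*sqrt(2)*z^2 + 2*z + 6*sqrt(2)*z - 3 + 4*sqrt(2)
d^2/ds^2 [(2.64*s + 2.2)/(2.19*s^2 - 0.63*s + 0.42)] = ((2.64*s + 2.2)*(4.38*s - 0.63)*(8.76*s - 1.26) - (34.6896*s + 6.3096)*(2.19*s^2 - 0.63*s + 0.42))/(2.19*s^2 - 0.63*s + 0.42)^3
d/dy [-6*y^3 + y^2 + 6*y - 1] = -18*y^2 + 2*y + 6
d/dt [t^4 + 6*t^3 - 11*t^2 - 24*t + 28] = 4*t^3 + 18*t^2 - 22*t - 24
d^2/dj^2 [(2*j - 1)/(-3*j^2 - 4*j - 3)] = 2*(-4*(2*j - 1)*(3*j + 2)^2 + (18*j + 5)*(3*j^2 + 4*j + 3))/(3*j^2 + 4*j + 3)^3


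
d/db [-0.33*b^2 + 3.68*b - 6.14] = 3.68 - 0.66*b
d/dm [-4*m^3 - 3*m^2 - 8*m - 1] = -12*m^2 - 6*m - 8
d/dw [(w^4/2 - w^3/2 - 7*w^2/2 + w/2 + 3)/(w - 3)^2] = (2*w^3 - 7*w^2 - 12*w + 5)/(2*(w^2 - 6*w + 9))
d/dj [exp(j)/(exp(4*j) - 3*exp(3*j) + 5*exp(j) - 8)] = (-(4*exp(3*j) - 9*exp(2*j) + 5)*exp(j) + exp(4*j) - 3*exp(3*j) + 5*exp(j) - 8)*exp(j)/(exp(4*j) - 3*exp(3*j) + 5*exp(j) - 8)^2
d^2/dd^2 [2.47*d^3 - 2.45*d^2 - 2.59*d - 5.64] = 14.82*d - 4.9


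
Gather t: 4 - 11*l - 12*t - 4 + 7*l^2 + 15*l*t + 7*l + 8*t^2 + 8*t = 7*l^2 - 4*l + 8*t^2 + t*(15*l - 4)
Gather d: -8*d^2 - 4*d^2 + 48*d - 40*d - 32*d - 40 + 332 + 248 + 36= -12*d^2 - 24*d + 576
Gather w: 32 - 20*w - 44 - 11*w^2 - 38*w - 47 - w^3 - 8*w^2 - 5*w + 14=-w^3 - 19*w^2 - 63*w - 45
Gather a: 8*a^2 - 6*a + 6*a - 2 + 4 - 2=8*a^2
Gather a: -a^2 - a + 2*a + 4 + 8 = -a^2 + a + 12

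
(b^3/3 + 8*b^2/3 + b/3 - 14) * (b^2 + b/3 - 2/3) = b^5/3 + 25*b^4/9 + b^3 - 47*b^2/3 - 44*b/9 + 28/3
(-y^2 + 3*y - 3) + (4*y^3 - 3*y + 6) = 4*y^3 - y^2 + 3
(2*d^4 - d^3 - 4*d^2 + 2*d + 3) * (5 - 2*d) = -4*d^5 + 12*d^4 + 3*d^3 - 24*d^2 + 4*d + 15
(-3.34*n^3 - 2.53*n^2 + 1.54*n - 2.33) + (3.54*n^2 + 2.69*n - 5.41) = -3.34*n^3 + 1.01*n^2 + 4.23*n - 7.74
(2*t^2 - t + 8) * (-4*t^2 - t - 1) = -8*t^4 + 2*t^3 - 33*t^2 - 7*t - 8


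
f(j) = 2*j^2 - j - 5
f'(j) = 4*j - 1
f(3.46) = 15.48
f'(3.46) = 12.84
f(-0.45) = -4.14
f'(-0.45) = -2.80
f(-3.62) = 24.83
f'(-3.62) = -15.48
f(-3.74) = 26.72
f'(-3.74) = -15.96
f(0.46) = -5.04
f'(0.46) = 0.84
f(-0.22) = -4.68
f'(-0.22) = -1.88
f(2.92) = 9.13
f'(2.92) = 10.68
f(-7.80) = 124.48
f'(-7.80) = -32.20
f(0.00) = -5.00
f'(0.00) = -1.00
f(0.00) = -5.00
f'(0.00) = -1.00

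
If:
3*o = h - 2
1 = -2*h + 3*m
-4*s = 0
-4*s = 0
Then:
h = 3*o + 2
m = 2*o + 5/3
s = 0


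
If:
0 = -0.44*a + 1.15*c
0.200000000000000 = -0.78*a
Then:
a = -0.26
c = -0.10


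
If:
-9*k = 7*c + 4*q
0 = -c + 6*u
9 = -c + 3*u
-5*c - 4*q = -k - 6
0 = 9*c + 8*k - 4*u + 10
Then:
No Solution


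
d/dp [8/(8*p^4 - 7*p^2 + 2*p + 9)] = 16*(-16*p^3 + 7*p - 1)/(8*p^4 - 7*p^2 + 2*p + 9)^2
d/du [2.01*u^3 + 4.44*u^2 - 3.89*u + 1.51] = 6.03*u^2 + 8.88*u - 3.89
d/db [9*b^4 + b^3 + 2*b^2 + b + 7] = 36*b^3 + 3*b^2 + 4*b + 1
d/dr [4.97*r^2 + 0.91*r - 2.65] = 9.94*r + 0.91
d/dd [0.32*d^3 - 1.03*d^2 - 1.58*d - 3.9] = 0.96*d^2 - 2.06*d - 1.58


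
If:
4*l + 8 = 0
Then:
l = -2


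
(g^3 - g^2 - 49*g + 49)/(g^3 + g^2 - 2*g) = (g^2 - 49)/(g*(g + 2))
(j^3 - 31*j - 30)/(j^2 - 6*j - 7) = (j^2 - j - 30)/(j - 7)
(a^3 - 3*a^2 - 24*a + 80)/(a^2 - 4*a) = a + 1 - 20/a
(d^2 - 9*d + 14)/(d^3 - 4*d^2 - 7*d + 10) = (d^2 - 9*d + 14)/(d^3 - 4*d^2 - 7*d + 10)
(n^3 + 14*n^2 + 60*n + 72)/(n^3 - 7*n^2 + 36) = (n^2 + 12*n + 36)/(n^2 - 9*n + 18)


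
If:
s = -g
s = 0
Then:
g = 0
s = 0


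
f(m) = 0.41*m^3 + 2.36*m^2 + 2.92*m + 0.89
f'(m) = 1.23*m^2 + 4.72*m + 2.92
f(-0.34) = 0.15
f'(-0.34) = 1.46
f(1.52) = 12.22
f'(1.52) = 12.94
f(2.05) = 20.33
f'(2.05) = 17.77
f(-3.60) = 1.83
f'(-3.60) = 1.87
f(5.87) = 182.28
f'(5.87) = 73.01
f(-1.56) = 0.52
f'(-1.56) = -1.45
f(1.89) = 17.61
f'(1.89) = 16.23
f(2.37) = 26.52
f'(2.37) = 21.02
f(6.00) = 191.93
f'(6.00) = 75.52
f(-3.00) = 2.30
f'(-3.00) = -0.17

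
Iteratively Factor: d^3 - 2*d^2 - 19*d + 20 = (d - 5)*(d^2 + 3*d - 4) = (d - 5)*(d - 1)*(d + 4)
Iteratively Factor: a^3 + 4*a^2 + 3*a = (a + 3)*(a^2 + a) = a*(a + 3)*(a + 1)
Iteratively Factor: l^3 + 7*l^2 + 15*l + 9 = (l + 3)*(l^2 + 4*l + 3) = (l + 1)*(l + 3)*(l + 3)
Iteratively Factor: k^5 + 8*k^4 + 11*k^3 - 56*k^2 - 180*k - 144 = (k + 2)*(k^4 + 6*k^3 - k^2 - 54*k - 72) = (k + 2)*(k + 4)*(k^3 + 2*k^2 - 9*k - 18) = (k + 2)*(k + 3)*(k + 4)*(k^2 - k - 6) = (k + 2)^2*(k + 3)*(k + 4)*(k - 3)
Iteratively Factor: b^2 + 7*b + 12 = (b + 3)*(b + 4)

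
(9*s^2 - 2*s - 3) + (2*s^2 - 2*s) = 11*s^2 - 4*s - 3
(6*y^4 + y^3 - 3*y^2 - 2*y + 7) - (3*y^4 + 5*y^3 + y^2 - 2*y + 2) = 3*y^4 - 4*y^3 - 4*y^2 + 5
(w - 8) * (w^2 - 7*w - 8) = w^3 - 15*w^2 + 48*w + 64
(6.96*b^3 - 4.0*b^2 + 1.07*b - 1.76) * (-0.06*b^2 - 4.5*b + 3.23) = -0.4176*b^5 - 31.08*b^4 + 40.4166*b^3 - 17.6294*b^2 + 11.3761*b - 5.6848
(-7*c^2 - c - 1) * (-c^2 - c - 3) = 7*c^4 + 8*c^3 + 23*c^2 + 4*c + 3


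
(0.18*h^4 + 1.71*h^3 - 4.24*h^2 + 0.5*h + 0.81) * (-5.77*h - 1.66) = -1.0386*h^5 - 10.1655*h^4 + 21.6262*h^3 + 4.1534*h^2 - 5.5037*h - 1.3446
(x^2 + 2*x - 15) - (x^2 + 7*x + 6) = -5*x - 21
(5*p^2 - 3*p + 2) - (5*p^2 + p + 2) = -4*p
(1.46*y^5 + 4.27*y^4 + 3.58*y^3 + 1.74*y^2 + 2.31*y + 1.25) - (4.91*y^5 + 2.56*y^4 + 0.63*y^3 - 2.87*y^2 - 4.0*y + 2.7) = -3.45*y^5 + 1.71*y^4 + 2.95*y^3 + 4.61*y^2 + 6.31*y - 1.45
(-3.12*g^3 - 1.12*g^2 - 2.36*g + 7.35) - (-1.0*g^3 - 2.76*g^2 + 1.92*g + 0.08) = -2.12*g^3 + 1.64*g^2 - 4.28*g + 7.27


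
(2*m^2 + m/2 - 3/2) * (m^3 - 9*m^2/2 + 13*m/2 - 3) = 2*m^5 - 17*m^4/2 + 37*m^3/4 + 4*m^2 - 45*m/4 + 9/2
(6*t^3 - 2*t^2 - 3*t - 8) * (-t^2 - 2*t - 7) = -6*t^5 - 10*t^4 - 35*t^3 + 28*t^2 + 37*t + 56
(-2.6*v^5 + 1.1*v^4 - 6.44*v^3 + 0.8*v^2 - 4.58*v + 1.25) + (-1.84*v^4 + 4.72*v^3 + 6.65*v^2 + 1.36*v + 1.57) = -2.6*v^5 - 0.74*v^4 - 1.72*v^3 + 7.45*v^2 - 3.22*v + 2.82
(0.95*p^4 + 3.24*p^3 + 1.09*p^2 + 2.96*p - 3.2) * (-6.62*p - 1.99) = -6.289*p^5 - 23.3393*p^4 - 13.6634*p^3 - 21.7643*p^2 + 15.2936*p + 6.368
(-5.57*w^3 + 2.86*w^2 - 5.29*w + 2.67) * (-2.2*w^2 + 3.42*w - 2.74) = 12.254*w^5 - 25.3414*w^4 + 36.681*w^3 - 31.8022*w^2 + 23.626*w - 7.3158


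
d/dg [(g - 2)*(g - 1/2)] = 2*g - 5/2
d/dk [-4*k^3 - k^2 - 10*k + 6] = -12*k^2 - 2*k - 10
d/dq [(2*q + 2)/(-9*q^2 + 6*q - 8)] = 2*(9*q^2 + 18*q - 14)/(81*q^4 - 108*q^3 + 180*q^2 - 96*q + 64)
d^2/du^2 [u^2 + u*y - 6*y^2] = 2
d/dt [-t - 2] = -1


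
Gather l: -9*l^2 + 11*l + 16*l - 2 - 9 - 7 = -9*l^2 + 27*l - 18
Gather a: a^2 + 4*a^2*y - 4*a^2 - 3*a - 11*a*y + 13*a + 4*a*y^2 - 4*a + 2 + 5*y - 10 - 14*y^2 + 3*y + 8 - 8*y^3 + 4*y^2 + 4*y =a^2*(4*y - 3) + a*(4*y^2 - 11*y + 6) - 8*y^3 - 10*y^2 + 12*y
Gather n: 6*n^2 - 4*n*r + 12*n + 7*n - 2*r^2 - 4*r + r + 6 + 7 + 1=6*n^2 + n*(19 - 4*r) - 2*r^2 - 3*r + 14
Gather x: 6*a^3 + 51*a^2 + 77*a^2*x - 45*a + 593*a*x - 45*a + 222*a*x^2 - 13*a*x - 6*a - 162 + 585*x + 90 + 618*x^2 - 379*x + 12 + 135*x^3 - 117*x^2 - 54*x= 6*a^3 + 51*a^2 - 96*a + 135*x^3 + x^2*(222*a + 501) + x*(77*a^2 + 580*a + 152) - 60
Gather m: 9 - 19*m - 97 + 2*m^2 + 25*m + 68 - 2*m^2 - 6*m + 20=0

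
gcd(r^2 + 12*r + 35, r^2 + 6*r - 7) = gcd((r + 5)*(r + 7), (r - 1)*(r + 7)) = r + 7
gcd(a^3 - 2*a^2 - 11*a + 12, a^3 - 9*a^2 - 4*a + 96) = a^2 - a - 12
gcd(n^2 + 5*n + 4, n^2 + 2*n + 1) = n + 1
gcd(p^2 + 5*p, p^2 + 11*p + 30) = p + 5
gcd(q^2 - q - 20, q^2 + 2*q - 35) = q - 5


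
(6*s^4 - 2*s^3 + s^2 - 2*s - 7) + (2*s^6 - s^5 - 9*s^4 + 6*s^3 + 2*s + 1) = 2*s^6 - s^5 - 3*s^4 + 4*s^3 + s^2 - 6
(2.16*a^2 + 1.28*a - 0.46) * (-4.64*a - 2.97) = -10.0224*a^3 - 12.3544*a^2 - 1.6672*a + 1.3662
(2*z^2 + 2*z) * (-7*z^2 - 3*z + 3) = -14*z^4 - 20*z^3 + 6*z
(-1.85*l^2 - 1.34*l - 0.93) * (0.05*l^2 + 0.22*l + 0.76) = -0.0925*l^4 - 0.474*l^3 - 1.7473*l^2 - 1.223*l - 0.7068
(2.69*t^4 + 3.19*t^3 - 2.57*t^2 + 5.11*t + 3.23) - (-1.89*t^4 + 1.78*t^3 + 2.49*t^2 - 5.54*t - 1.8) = 4.58*t^4 + 1.41*t^3 - 5.06*t^2 + 10.65*t + 5.03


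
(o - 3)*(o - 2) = o^2 - 5*o + 6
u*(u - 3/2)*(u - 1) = u^3 - 5*u^2/2 + 3*u/2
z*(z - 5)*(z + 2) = z^3 - 3*z^2 - 10*z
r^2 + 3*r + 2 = (r + 1)*(r + 2)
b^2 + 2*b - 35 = (b - 5)*(b + 7)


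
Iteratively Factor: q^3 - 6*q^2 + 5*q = (q)*(q^2 - 6*q + 5) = q*(q - 5)*(q - 1)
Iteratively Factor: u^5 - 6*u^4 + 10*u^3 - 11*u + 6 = (u - 1)*(u^4 - 5*u^3 + 5*u^2 + 5*u - 6) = (u - 1)*(u + 1)*(u^3 - 6*u^2 + 11*u - 6) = (u - 2)*(u - 1)*(u + 1)*(u^2 - 4*u + 3) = (u - 3)*(u - 2)*(u - 1)*(u + 1)*(u - 1)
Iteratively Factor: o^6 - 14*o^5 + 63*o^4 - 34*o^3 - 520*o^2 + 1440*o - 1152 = (o + 3)*(o^5 - 17*o^4 + 114*o^3 - 376*o^2 + 608*o - 384) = (o - 4)*(o + 3)*(o^4 - 13*o^3 + 62*o^2 - 128*o + 96) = (o - 4)^2*(o + 3)*(o^3 - 9*o^2 + 26*o - 24) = (o - 4)^3*(o + 3)*(o^2 - 5*o + 6) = (o - 4)^3*(o - 2)*(o + 3)*(o - 3)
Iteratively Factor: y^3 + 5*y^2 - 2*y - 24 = (y - 2)*(y^2 + 7*y + 12) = (y - 2)*(y + 3)*(y + 4)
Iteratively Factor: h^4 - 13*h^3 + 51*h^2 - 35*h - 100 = (h - 5)*(h^3 - 8*h^2 + 11*h + 20) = (h - 5)*(h - 4)*(h^2 - 4*h - 5) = (h - 5)*(h - 4)*(h + 1)*(h - 5)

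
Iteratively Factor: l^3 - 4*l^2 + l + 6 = (l - 3)*(l^2 - l - 2) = (l - 3)*(l - 2)*(l + 1)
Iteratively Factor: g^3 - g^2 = (g - 1)*(g^2) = g*(g - 1)*(g)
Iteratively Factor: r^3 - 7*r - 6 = (r + 2)*(r^2 - 2*r - 3) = (r - 3)*(r + 2)*(r + 1)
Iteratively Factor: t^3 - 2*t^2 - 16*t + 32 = (t - 2)*(t^2 - 16) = (t - 4)*(t - 2)*(t + 4)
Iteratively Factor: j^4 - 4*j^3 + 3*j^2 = (j)*(j^3 - 4*j^2 + 3*j) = j^2*(j^2 - 4*j + 3) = j^2*(j - 3)*(j - 1)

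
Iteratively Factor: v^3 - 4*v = (v - 2)*(v^2 + 2*v) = (v - 2)*(v + 2)*(v)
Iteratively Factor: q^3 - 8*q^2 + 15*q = (q - 3)*(q^2 - 5*q) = (q - 5)*(q - 3)*(q)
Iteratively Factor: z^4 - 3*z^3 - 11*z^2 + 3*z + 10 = (z + 2)*(z^3 - 5*z^2 - z + 5) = (z - 5)*(z + 2)*(z^2 - 1) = (z - 5)*(z - 1)*(z + 2)*(z + 1)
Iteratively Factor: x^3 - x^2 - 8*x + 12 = (x - 2)*(x^2 + x - 6) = (x - 2)*(x + 3)*(x - 2)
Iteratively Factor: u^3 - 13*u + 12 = (u - 3)*(u^2 + 3*u - 4) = (u - 3)*(u - 1)*(u + 4)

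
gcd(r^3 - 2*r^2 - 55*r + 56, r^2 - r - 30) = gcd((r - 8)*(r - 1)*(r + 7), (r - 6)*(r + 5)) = 1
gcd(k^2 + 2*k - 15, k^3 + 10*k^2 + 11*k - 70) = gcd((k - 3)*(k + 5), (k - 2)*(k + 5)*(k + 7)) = k + 5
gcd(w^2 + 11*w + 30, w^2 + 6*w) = w + 6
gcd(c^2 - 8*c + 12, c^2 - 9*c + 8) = 1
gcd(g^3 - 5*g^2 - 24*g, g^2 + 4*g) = g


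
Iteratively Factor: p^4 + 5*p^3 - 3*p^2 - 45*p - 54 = (p - 3)*(p^3 + 8*p^2 + 21*p + 18) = (p - 3)*(p + 3)*(p^2 + 5*p + 6) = (p - 3)*(p + 3)^2*(p + 2)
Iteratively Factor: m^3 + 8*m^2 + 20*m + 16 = (m + 2)*(m^2 + 6*m + 8) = (m + 2)^2*(m + 4)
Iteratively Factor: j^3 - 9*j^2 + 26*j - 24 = (j - 4)*(j^2 - 5*j + 6) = (j - 4)*(j - 3)*(j - 2)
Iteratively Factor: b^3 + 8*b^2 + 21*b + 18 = (b + 2)*(b^2 + 6*b + 9) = (b + 2)*(b + 3)*(b + 3)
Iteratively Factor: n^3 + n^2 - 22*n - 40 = (n - 5)*(n^2 + 6*n + 8) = (n - 5)*(n + 2)*(n + 4)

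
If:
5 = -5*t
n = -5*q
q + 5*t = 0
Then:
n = -25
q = 5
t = -1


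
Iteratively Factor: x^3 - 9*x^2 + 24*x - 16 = (x - 4)*(x^2 - 5*x + 4) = (x - 4)^2*(x - 1)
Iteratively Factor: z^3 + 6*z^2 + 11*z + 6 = (z + 1)*(z^2 + 5*z + 6) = (z + 1)*(z + 2)*(z + 3)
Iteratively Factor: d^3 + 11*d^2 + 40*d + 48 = (d + 3)*(d^2 + 8*d + 16) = (d + 3)*(d + 4)*(d + 4)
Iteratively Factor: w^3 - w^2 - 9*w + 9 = (w - 1)*(w^2 - 9) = (w - 1)*(w + 3)*(w - 3)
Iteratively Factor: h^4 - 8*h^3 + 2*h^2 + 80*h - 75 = (h - 1)*(h^3 - 7*h^2 - 5*h + 75) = (h - 5)*(h - 1)*(h^2 - 2*h - 15) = (h - 5)*(h - 1)*(h + 3)*(h - 5)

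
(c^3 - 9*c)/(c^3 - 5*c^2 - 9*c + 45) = c/(c - 5)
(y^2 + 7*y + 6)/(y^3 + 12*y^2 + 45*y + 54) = (y + 1)/(y^2 + 6*y + 9)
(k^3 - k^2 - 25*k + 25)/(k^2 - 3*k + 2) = (k^2 - 25)/(k - 2)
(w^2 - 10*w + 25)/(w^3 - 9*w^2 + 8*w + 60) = (w - 5)/(w^2 - 4*w - 12)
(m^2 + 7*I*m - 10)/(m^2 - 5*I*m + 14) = (m + 5*I)/(m - 7*I)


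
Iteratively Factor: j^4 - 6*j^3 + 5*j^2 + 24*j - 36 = (j - 3)*(j^3 - 3*j^2 - 4*j + 12) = (j - 3)^2*(j^2 - 4) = (j - 3)^2*(j - 2)*(j + 2)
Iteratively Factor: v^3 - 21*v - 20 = (v + 1)*(v^2 - v - 20) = (v + 1)*(v + 4)*(v - 5)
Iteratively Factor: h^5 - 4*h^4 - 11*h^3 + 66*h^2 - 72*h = (h - 3)*(h^4 - h^3 - 14*h^2 + 24*h) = (h - 3)^2*(h^3 + 2*h^2 - 8*h) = (h - 3)^2*(h + 4)*(h^2 - 2*h) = h*(h - 3)^2*(h + 4)*(h - 2)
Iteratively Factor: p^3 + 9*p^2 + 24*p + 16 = (p + 4)*(p^2 + 5*p + 4) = (p + 1)*(p + 4)*(p + 4)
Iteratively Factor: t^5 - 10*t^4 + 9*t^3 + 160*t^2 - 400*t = (t - 4)*(t^4 - 6*t^3 - 15*t^2 + 100*t) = (t - 4)*(t + 4)*(t^3 - 10*t^2 + 25*t) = (t - 5)*(t - 4)*(t + 4)*(t^2 - 5*t) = (t - 5)^2*(t - 4)*(t + 4)*(t)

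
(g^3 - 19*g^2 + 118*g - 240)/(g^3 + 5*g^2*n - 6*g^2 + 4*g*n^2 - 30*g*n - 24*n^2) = (g^2 - 13*g + 40)/(g^2 + 5*g*n + 4*n^2)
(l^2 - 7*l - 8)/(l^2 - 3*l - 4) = (l - 8)/(l - 4)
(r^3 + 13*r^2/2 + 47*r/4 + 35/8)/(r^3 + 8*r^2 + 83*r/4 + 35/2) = (r + 1/2)/(r + 2)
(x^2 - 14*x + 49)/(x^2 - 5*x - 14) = (x - 7)/(x + 2)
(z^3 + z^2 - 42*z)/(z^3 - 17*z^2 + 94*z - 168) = z*(z + 7)/(z^2 - 11*z + 28)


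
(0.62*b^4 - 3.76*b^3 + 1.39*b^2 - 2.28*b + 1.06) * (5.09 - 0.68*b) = -0.4216*b^5 + 5.7126*b^4 - 20.0836*b^3 + 8.6255*b^2 - 12.326*b + 5.3954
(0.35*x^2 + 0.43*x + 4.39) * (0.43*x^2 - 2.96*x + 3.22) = 0.1505*x^4 - 0.8511*x^3 + 1.7419*x^2 - 11.6098*x + 14.1358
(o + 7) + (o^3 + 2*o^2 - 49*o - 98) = o^3 + 2*o^2 - 48*o - 91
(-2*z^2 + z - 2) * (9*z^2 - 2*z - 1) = -18*z^4 + 13*z^3 - 18*z^2 + 3*z + 2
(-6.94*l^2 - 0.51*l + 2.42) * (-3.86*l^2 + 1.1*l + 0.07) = 26.7884*l^4 - 5.6654*l^3 - 10.388*l^2 + 2.6263*l + 0.1694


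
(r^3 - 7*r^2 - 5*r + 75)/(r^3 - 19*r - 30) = (r - 5)/(r + 2)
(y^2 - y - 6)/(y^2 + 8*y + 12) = (y - 3)/(y + 6)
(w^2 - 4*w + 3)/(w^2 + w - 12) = (w - 1)/(w + 4)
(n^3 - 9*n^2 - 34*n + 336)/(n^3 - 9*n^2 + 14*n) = (n^2 - 2*n - 48)/(n*(n - 2))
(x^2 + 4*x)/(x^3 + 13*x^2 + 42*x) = (x + 4)/(x^2 + 13*x + 42)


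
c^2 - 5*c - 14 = (c - 7)*(c + 2)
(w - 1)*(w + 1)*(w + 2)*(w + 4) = w^4 + 6*w^3 + 7*w^2 - 6*w - 8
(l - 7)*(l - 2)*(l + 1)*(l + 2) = l^4 - 6*l^3 - 11*l^2 + 24*l + 28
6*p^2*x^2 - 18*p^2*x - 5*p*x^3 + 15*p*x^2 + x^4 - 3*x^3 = x*(-3*p + x)*(-2*p + x)*(x - 3)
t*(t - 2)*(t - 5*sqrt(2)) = t^3 - 5*sqrt(2)*t^2 - 2*t^2 + 10*sqrt(2)*t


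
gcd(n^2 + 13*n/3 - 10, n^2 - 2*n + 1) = 1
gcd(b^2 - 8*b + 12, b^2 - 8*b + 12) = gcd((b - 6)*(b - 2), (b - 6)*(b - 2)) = b^2 - 8*b + 12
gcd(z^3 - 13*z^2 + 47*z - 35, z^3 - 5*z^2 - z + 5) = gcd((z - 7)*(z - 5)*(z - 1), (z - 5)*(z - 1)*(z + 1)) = z^2 - 6*z + 5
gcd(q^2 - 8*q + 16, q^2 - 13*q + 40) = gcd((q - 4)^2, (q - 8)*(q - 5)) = 1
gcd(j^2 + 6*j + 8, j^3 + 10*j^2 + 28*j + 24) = j + 2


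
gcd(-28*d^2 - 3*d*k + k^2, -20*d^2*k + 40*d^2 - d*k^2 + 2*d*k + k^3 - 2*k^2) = 4*d + k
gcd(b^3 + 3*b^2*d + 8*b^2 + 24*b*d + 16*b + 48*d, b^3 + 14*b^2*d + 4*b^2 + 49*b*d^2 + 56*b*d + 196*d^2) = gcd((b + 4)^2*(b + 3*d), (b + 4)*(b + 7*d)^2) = b + 4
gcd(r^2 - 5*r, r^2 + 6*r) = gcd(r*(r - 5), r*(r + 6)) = r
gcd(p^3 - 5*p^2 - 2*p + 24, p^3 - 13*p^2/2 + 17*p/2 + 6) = p^2 - 7*p + 12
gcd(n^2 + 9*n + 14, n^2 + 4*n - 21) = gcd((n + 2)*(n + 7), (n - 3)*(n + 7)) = n + 7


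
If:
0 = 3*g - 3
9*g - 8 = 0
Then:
No Solution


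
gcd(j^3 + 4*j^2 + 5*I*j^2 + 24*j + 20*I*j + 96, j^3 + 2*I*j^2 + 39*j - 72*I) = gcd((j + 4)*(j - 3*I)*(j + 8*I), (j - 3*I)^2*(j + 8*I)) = j^2 + 5*I*j + 24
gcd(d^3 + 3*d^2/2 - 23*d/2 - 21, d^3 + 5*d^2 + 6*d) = d^2 + 5*d + 6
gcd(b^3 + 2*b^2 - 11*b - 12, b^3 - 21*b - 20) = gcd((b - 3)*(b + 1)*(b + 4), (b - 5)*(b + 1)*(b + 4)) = b^2 + 5*b + 4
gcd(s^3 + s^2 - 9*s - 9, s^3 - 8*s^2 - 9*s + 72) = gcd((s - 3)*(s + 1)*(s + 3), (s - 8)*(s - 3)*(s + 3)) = s^2 - 9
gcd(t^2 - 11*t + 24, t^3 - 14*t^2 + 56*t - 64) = t - 8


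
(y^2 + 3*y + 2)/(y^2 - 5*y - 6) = (y + 2)/(y - 6)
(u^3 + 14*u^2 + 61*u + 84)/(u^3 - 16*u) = (u^2 + 10*u + 21)/(u*(u - 4))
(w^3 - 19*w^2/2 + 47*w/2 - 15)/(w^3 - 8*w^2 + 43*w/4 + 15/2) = 2*(w - 1)/(2*w + 1)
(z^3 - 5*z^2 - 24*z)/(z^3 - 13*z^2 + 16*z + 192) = z/(z - 8)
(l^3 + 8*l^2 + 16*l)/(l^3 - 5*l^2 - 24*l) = (l^2 + 8*l + 16)/(l^2 - 5*l - 24)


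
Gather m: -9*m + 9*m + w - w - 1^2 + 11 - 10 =0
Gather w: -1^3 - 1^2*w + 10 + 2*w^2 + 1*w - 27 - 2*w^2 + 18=0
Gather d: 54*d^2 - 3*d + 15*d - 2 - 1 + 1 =54*d^2 + 12*d - 2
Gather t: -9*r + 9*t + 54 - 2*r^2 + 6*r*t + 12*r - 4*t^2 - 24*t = -2*r^2 + 3*r - 4*t^2 + t*(6*r - 15) + 54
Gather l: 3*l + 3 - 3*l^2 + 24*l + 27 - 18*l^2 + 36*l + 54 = -21*l^2 + 63*l + 84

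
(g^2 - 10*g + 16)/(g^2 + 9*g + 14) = (g^2 - 10*g + 16)/(g^2 + 9*g + 14)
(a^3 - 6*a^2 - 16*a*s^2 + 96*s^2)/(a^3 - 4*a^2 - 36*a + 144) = (a^2 - 16*s^2)/(a^2 + 2*a - 24)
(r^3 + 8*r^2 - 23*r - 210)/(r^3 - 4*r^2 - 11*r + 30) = (r^2 + 13*r + 42)/(r^2 + r - 6)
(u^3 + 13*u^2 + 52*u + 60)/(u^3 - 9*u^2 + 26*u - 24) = (u^3 + 13*u^2 + 52*u + 60)/(u^3 - 9*u^2 + 26*u - 24)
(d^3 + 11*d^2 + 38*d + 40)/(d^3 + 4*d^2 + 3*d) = (d^3 + 11*d^2 + 38*d + 40)/(d*(d^2 + 4*d + 3))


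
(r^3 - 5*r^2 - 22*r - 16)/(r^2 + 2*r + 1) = (r^2 - 6*r - 16)/(r + 1)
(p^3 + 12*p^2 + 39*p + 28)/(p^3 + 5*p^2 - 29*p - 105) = (p^2 + 5*p + 4)/(p^2 - 2*p - 15)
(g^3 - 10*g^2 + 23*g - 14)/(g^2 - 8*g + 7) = g - 2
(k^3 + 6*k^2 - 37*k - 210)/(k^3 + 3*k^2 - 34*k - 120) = (k + 7)/(k + 4)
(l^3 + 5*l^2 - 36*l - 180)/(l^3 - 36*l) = (l + 5)/l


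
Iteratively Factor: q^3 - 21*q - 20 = (q + 1)*(q^2 - q - 20) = (q - 5)*(q + 1)*(q + 4)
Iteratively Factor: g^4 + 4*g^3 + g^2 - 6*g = (g + 2)*(g^3 + 2*g^2 - 3*g) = g*(g + 2)*(g^2 + 2*g - 3) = g*(g + 2)*(g + 3)*(g - 1)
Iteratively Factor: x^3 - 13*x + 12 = (x - 3)*(x^2 + 3*x - 4) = (x - 3)*(x + 4)*(x - 1)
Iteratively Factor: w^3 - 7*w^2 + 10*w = (w)*(w^2 - 7*w + 10) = w*(w - 5)*(w - 2)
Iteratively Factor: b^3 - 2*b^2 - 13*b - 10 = (b - 5)*(b^2 + 3*b + 2) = (b - 5)*(b + 1)*(b + 2)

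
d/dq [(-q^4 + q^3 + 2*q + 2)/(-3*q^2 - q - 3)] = (6*q^5 + 10*q^3 - 3*q^2 + 12*q - 4)/(9*q^4 + 6*q^3 + 19*q^2 + 6*q + 9)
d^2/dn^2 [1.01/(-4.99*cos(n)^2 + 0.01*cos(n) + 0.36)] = (-100.596404*(1 - cos(n)^2)^2 + 0.151197*cos(n)^3 - 57.555759*cos(n)^2 - 0.298758*cos(n) + 104.225334)/(-4.99*cos(n)^2 + 0.01*cos(n) + 0.36)^3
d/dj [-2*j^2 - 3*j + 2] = -4*j - 3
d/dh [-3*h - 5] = -3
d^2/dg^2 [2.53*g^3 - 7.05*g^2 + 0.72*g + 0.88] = 15.18*g - 14.1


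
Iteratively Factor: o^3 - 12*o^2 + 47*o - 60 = (o - 4)*(o^2 - 8*o + 15) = (o - 4)*(o - 3)*(o - 5)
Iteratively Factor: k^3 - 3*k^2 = (k)*(k^2 - 3*k) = k*(k - 3)*(k)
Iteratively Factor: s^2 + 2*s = (s)*(s + 2)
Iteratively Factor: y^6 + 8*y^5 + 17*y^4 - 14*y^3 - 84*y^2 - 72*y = (y + 2)*(y^5 + 6*y^4 + 5*y^3 - 24*y^2 - 36*y) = (y + 2)*(y + 3)*(y^4 + 3*y^3 - 4*y^2 - 12*y) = y*(y + 2)*(y + 3)*(y^3 + 3*y^2 - 4*y - 12) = y*(y + 2)*(y + 3)^2*(y^2 - 4) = y*(y + 2)^2*(y + 3)^2*(y - 2)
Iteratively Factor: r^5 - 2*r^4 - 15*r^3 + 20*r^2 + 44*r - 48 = (r - 1)*(r^4 - r^3 - 16*r^2 + 4*r + 48) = (r - 1)*(r + 2)*(r^3 - 3*r^2 - 10*r + 24) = (r - 1)*(r + 2)*(r + 3)*(r^2 - 6*r + 8) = (r - 2)*(r - 1)*(r + 2)*(r + 3)*(r - 4)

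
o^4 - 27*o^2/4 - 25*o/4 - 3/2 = (o - 3)*(o + 1/2)^2*(o + 2)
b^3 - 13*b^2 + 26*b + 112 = (b - 8)*(b - 7)*(b + 2)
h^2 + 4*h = h*(h + 4)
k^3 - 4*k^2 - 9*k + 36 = (k - 4)*(k - 3)*(k + 3)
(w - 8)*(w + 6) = w^2 - 2*w - 48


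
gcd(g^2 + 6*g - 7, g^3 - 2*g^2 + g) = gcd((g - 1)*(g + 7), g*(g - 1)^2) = g - 1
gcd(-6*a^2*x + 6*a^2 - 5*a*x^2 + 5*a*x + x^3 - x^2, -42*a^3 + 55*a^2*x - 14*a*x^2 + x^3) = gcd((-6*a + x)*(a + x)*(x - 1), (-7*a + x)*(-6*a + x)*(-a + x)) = -6*a + x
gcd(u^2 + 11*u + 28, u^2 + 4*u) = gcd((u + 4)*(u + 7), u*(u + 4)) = u + 4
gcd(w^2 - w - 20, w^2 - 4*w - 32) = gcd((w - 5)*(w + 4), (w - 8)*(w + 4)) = w + 4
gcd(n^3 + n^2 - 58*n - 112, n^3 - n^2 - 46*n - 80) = n^2 - 6*n - 16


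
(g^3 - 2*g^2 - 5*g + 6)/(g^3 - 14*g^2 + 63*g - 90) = (g^2 + g - 2)/(g^2 - 11*g + 30)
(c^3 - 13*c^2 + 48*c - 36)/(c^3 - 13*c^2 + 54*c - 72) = (c^2 - 7*c + 6)/(c^2 - 7*c + 12)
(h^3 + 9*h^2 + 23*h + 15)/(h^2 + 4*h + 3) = h + 5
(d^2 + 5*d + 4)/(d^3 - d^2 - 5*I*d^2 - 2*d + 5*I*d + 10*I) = (d + 4)/(d^2 - d*(2 + 5*I) + 10*I)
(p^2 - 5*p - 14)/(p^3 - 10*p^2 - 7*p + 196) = (p + 2)/(p^2 - 3*p - 28)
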